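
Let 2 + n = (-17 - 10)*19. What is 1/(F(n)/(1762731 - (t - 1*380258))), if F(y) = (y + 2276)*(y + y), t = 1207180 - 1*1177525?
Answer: -1056667/906915 ≈ -1.1651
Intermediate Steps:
t = 29655 (t = 1207180 - 1177525 = 29655)
n = -515 (n = -2 + (-17 - 10)*19 = -2 - 27*19 = -2 - 513 = -515)
F(y) = 2*y*(2276 + y) (F(y) = (2276 + y)*(2*y) = 2*y*(2276 + y))
1/(F(n)/(1762731 - (t - 1*380258))) = 1/((2*(-515)*(2276 - 515))/(1762731 - (29655 - 1*380258))) = 1/((2*(-515)*1761)/(1762731 - (29655 - 380258))) = 1/(-1813830/(1762731 - 1*(-350603))) = 1/(-1813830/(1762731 + 350603)) = 1/(-1813830/2113334) = 1/(-1813830*1/2113334) = 1/(-906915/1056667) = -1056667/906915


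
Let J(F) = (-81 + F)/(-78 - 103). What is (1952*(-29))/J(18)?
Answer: -10246048/63 ≈ -1.6264e+5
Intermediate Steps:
J(F) = 81/181 - F/181 (J(F) = (-81 + F)/(-181) = (-81 + F)*(-1/181) = 81/181 - F/181)
(1952*(-29))/J(18) = (1952*(-29))/(81/181 - 1/181*18) = -56608/(81/181 - 18/181) = -56608/63/181 = -56608*181/63 = -10246048/63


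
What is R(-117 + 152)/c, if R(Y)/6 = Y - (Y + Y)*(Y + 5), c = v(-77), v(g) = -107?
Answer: 16590/107 ≈ 155.05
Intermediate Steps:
c = -107
R(Y) = 6*Y - 12*Y*(5 + Y) (R(Y) = 6*(Y - (Y + Y)*(Y + 5)) = 6*(Y - 2*Y*(5 + Y)) = 6*Y - 12*Y*(5 + Y))
R(-117 + 152)/c = -6*(-117 + 152)*(9 + 2*(-117 + 152))/(-107) = -6*35*(9 + 2*35)*(-1/107) = -6*35*(9 + 70)*(-1/107) = -6*35*79*(-1/107) = -16590*(-1/107) = 16590/107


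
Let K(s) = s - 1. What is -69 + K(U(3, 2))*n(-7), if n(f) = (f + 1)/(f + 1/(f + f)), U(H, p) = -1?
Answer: -2333/33 ≈ -70.697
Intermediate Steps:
n(f) = (1 + f)/(f + 1/(2*f))
K(s) = -1 + s
-69 + K(U(3, 2))*n(-7) = -69 + (-1 - 1)*(2*(-7)*(1 - 7)/(1 + 2*(-7)²)) = -69 - 4*(-7)*(-6)/(1 + 2*49) = -69 - 4*(-7)*(-6)/(1 + 98) = -69 - 4*(-7)*(-6)/99 = -69 - 2*28/33 = -69 - 56/33 = -2333/33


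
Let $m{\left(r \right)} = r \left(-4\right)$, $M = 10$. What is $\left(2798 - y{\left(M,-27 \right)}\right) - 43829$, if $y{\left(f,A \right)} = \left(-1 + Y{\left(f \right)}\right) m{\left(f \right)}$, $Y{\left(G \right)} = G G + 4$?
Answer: $-36911$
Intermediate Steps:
$m{\left(r \right)} = - 4 r$
$Y{\left(G \right)} = 4 + G^{2}$ ($Y{\left(G \right)} = G^{2} + 4 = 4 + G^{2}$)
$y{\left(f,A \right)} = - 4 f \left(3 + f^{2}\right)$ ($y{\left(f,A \right)} = \left(-1 + \left(4 + f^{2}\right)\right) \left(- 4 f\right) = \left(3 + f^{2}\right) \left(- 4 f\right) = - 4 f \left(3 + f^{2}\right)$)
$\left(2798 - y{\left(M,-27 \right)}\right) - 43829 = \left(2798 - \left(-4\right) 10 \left(3 + 10^{2}\right)\right) - 43829 = \left(2798 - \left(-4\right) 10 \left(3 + 100\right)\right) - 43829 = \left(2798 - \left(-4\right) 10 \cdot 103\right) - 43829 = \left(2798 - -4120\right) - 43829 = \left(2798 + 4120\right) - 43829 = 6918 - 43829 = -36911$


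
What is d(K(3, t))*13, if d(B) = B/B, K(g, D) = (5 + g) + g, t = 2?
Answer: 13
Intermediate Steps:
K(g, D) = 5 + 2*g
d(B) = 1
d(K(3, t))*13 = 1*13 = 13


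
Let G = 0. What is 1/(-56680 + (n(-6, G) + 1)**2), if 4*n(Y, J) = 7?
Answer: -16/906759 ≈ -1.7645e-5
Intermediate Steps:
n(Y, J) = 7/4 (n(Y, J) = (1/4)*7 = 7/4)
1/(-56680 + (n(-6, G) + 1)**2) = 1/(-56680 + (7/4 + 1)**2) = 1/(-56680 + (11/4)**2) = 1/(-56680 + 121/16) = 1/(-906759/16) = -16/906759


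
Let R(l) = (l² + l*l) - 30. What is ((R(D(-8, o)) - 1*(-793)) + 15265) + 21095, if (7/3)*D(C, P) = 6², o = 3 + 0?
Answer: 1842355/49 ≈ 37599.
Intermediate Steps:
o = 3
D(C, P) = 108/7 (D(C, P) = (3/7)*6² = (3/7)*36 = 108/7)
R(l) = -30 + 2*l² (R(l) = (l² + l²) - 30 = 2*l² - 30 = -30 + 2*l²)
((R(D(-8, o)) - 1*(-793)) + 15265) + 21095 = (((-30 + 2*(108/7)²) - 1*(-793)) + 15265) + 21095 = (((-30 + 2*(11664/49)) + 793) + 15265) + 21095 = (((-30 + 23328/49) + 793) + 15265) + 21095 = ((21858/49 + 793) + 15265) + 21095 = (60715/49 + 15265) + 21095 = 808700/49 + 21095 = 1842355/49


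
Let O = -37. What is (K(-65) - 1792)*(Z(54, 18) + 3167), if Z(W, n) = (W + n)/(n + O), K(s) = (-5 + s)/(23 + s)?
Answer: -322802471/57 ≈ -5.6632e+6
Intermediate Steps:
K(s) = (-5 + s)/(23 + s)
Z(W, n) = (W + n)/(-37 + n) (Z(W, n) = (W + n)/(n - 37) = (W + n)/(-37 + n))
(K(-65) - 1792)*(Z(54, 18) + 3167) = ((-5 - 65)/(23 - 65) - 1792)*((54 + 18)/(-37 + 18) + 3167) = (-70/(-42) - 1792)*(72/(-19) + 3167) = (-1/42*(-70) - 1792)*(-1/19*72 + 3167) = (5/3 - 1792)*(-72/19 + 3167) = -5371/3*60101/19 = -322802471/57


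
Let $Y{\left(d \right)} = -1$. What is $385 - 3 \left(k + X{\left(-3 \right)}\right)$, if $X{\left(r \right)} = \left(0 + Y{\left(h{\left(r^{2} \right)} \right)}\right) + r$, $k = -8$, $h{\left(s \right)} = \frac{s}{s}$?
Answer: $421$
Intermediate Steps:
$h{\left(s \right)} = 1$
$X{\left(r \right)} = -1 + r$ ($X{\left(r \right)} = \left(0 - 1\right) + r = -1 + r$)
$385 - 3 \left(k + X{\left(-3 \right)}\right) = 385 - 3 \left(-8 - 4\right) = 385 - -36 = 385 + 36 = 421$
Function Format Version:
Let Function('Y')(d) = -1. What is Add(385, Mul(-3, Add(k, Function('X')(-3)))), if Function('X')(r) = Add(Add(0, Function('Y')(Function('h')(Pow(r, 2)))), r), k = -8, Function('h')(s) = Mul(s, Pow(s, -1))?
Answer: 421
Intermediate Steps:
Function('h')(s) = 1
Function('X')(r) = Add(-1, r) (Function('X')(r) = Add(Add(0, -1), r) = Add(-1, r))
Add(385, Mul(-3, Add(k, Function('X')(-3)))) = Add(385, Mul(-3, Add(-8, Add(-1, -3)))) = Add(385, Mul(-3, Add(-8, -4))) = Add(385, Mul(-3, -12)) = Add(385, 36) = 421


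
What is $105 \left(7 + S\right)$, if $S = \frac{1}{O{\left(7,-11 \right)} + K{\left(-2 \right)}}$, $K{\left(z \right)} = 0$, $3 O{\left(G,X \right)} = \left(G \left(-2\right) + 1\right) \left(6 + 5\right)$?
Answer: $\frac{104790}{143} \approx 732.8$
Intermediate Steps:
$O{\left(G,X \right)} = \frac{11}{3} - \frac{22 G}{3}$ ($O{\left(G,X \right)} = \frac{\left(G \left(-2\right) + 1\right) \left(6 + 5\right)}{3} = \frac{\left(- 2 G + 1\right) 11}{3} = \frac{\left(1 - 2 G\right) 11}{3} = \frac{11 - 22 G}{3} = \frac{11}{3} - \frac{22 G}{3}$)
$S = - \frac{3}{143}$ ($S = \frac{1}{\left(\frac{11}{3} - \frac{154}{3}\right) + 0} = \frac{1}{- \frac{143}{3} + 0} = \frac{1}{- \frac{143}{3}} = - \frac{3}{143} \approx -0.020979$)
$105 \left(7 + S\right) = 105 \left(7 - \frac{3}{143}\right) = 105 \cdot \frac{998}{143} = \frac{104790}{143}$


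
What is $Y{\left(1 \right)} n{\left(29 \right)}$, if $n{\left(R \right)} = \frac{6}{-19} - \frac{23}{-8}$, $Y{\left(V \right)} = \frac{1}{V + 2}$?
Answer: $\frac{389}{456} \approx 0.85307$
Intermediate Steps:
$Y{\left(V \right)} = \frac{1}{2 + V}$
$n{\left(R \right)} = \frac{389}{152}$ ($n{\left(R \right)} = 6 \left(- \frac{1}{19}\right) - - \frac{23}{8} = - \frac{6}{19} + \frac{23}{8} = \frac{389}{152}$)
$Y{\left(1 \right)} n{\left(29 \right)} = \frac{1}{2 + 1} \cdot \frac{389}{152} = \frac{1}{3} \cdot \frac{389}{152} = \frac{389}{456}$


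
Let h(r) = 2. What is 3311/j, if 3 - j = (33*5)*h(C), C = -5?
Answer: -3311/327 ≈ -10.125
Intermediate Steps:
j = -327 (j = 3 - 33*5*2 = 3 - 165*2 = 3 - 1*330 = 3 - 330 = -327)
3311/j = 3311/(-327) = 3311*(-1/327) = -3311/327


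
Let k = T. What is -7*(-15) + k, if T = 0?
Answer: 105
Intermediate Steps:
k = 0
-7*(-15) + k = -7*(-15) + 0 = 105 + 0 = 105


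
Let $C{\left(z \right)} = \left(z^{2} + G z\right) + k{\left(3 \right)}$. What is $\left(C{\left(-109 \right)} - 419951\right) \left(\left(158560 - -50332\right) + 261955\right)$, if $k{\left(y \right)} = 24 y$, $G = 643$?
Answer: $-225104887995$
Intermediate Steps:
$C{\left(z \right)} = 72 + z^{2} + 643 z$ ($C{\left(z \right)} = \left(z^{2} + 643 z\right) + 24 \cdot 3 = \left(z^{2} + 643 z\right) + 72 = 72 + z^{2} + 643 z$)
$\left(C{\left(-109 \right)} - 419951\right) \left(\left(158560 - -50332\right) + 261955\right) = \left(\left(72 + \left(-109\right)^{2} + 643 \left(-109\right)\right) - 419951\right) \left(\left(158560 - -50332\right) + 261955\right) = \left(\left(72 + 11881 - 70087\right) - 419951\right) \left(\left(158560 + 50332\right) + 261955\right) = \left(-58134 - 419951\right) \left(208892 + 261955\right) = \left(-478085\right) 470847 = -225104887995$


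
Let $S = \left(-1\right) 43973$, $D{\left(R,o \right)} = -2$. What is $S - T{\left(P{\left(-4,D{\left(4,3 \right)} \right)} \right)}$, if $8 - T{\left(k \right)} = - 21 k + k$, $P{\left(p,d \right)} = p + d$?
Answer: $-43861$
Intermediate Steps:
$S = -43973$
$P{\left(p,d \right)} = d + p$
$T{\left(k \right)} = 8 + 20 k$ ($T{\left(k \right)} = 8 - \left(- 21 k + k\right) = 8 - - 20 k = 8 + 20 k$)
$S - T{\left(P{\left(-4,D{\left(4,3 \right)} \right)} \right)} = -43973 - \left(8 + 20 \left(-2 - 4\right)\right) = -43973 - \left(8 + 20 \left(-6\right)\right) = -43973 - \left(8 - 120\right) = -43973 - -112 = -43973 + 112 = -43861$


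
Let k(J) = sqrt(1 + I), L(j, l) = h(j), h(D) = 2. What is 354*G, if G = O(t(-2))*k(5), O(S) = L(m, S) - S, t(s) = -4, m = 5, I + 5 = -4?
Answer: 4248*I*sqrt(2) ≈ 6007.6*I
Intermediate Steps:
I = -9 (I = -5 - 4 = -9)
L(j, l) = 2
k(J) = 2*I*sqrt(2) (k(J) = sqrt(1 - 9) = sqrt(-8) = 2*I*sqrt(2))
O(S) = 2 - S
G = 12*I*sqrt(2) (G = (2 - 1*(-4))*(2*I*sqrt(2)) = (2 + 4)*(2*I*sqrt(2)) = 6*(2*I*sqrt(2)) = 12*I*sqrt(2) ≈ 16.971*I)
354*G = 354*(12*I*sqrt(2)) = 4248*I*sqrt(2)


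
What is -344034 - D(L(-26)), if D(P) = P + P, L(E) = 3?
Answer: -344040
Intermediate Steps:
D(P) = 2*P
-344034 - D(L(-26)) = -344034 - 2*3 = -344034 - 1*6 = -344034 - 6 = -344040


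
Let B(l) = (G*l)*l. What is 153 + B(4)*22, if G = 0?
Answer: 153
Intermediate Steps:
B(l) = 0 (B(l) = (0*l)*l = 0*l = 0)
153 + B(4)*22 = 153 + 0*22 = 153 + 0 = 153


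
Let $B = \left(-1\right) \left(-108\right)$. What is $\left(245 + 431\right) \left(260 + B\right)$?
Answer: $248768$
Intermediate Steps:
$B = 108$
$\left(245 + 431\right) \left(260 + B\right) = \left(245 + 431\right) \left(260 + 108\right) = 676 \cdot 368 = 248768$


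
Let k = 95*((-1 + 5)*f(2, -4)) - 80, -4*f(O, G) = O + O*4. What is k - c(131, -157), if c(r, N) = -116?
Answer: -914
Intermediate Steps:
f(O, G) = -5*O/4 (f(O, G) = -(O + O*4)/4 = -(O + 4*O)/4 = -5*O/4)
k = -1030 (k = 95*((-1 + 5)*(-5/4*2)) - 80 = 95*(4*(-5/2)) - 80 = 95*(-10) - 80 = -950 - 80 = -1030)
k - c(131, -157) = -1030 - 1*(-116) = -1030 + 116 = -914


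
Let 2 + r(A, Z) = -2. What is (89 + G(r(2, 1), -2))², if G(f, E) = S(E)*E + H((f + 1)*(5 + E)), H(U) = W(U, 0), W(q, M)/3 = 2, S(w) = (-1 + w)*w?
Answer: 6889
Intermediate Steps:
S(w) = w*(-1 + w)
r(A, Z) = -4 (r(A, Z) = -2 - 2 = -4)
W(q, M) = 6 (W(q, M) = 3*2 = 6)
H(U) = 6
G(f, E) = 6 + E²*(-1 + E) (G(f, E) = (E*(-1 + E))*E + 6 = E²*(-1 + E) + 6 = 6 + E²*(-1 + E))
(89 + G(r(2, 1), -2))² = (89 + (6 + (-2)²*(-1 - 2)))² = (89 + (6 + 4*(-3)))² = (89 + (6 - 12))² = (89 - 6)² = 83² = 6889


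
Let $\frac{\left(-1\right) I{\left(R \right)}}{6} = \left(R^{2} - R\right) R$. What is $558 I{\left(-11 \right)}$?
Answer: $4861296$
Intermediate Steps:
$I{\left(R \right)} = - 6 R \left(R^{2} - R\right)$ ($I{\left(R \right)} = - 6 \left(R^{2} - R\right) R = - 6 R \left(R^{2} - R\right)$)
$558 I{\left(-11 \right)} = 558 \cdot 6 \left(-11\right)^{2} \left(1 - -11\right) = 558 \cdot 6 \cdot 121 \left(1 + 11\right) = 558 \cdot 6 \cdot 121 \cdot 12 = 558 \cdot 8712 = 4861296$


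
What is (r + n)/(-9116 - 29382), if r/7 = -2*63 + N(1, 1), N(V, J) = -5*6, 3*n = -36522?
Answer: 6633/19249 ≈ 0.34459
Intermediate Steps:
n = -12174 (n = (1/3)*(-36522) = -12174)
N(V, J) = -30
r = -1092 (r = 7*(-2*63 - 30) = 7*(-126 - 30) = 7*(-156) = -1092)
(r + n)/(-9116 - 29382) = (-1092 - 12174)/(-9116 - 29382) = -13266/(-38498) = -13266*(-1/38498) = 6633/19249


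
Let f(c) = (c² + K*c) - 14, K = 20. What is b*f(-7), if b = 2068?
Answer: -217140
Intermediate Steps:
f(c) = -14 + c² + 20*c (f(c) = (c² + 20*c) - 14 = -14 + c² + 20*c)
b*f(-7) = 2068*(-14 + (-7)² + 20*(-7)) = 2068*(-14 + 49 - 140) = 2068*(-105) = -217140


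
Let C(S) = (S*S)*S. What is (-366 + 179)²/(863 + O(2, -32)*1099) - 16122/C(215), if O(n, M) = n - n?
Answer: 347521122089/8576817625 ≈ 40.519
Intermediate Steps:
C(S) = S³ (C(S) = S²*S = S³)
O(n, M) = 0
(-366 + 179)²/(863 + O(2, -32)*1099) - 16122/C(215) = (-366 + 179)²/(863 + 0*1099) - 16122/(215³) = (-187)²/(863 + 0) - 16122/9938375 = 34969/863 - 16122*1/9938375 = 34969*(1/863) - 16122/9938375 = 34969/863 - 16122/9938375 = 347521122089/8576817625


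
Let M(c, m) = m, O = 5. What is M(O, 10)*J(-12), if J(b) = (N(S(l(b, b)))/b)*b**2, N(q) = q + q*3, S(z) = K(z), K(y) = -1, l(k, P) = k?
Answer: 480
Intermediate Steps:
S(z) = -1
N(q) = 4*q (N(q) = q + 3*q = 4*q)
J(b) = -4*b (J(b) = ((4*(-1))/b)*b**2 = (-4/b)*b**2 = -4*b)
M(O, 10)*J(-12) = 10*(-4*(-12)) = 10*48 = 480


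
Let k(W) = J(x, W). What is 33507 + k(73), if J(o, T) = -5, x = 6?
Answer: 33502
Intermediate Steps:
k(W) = -5
33507 + k(73) = 33507 - 5 = 33502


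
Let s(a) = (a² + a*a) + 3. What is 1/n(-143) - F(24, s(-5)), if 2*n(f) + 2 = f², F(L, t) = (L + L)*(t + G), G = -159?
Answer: 104034338/20447 ≈ 5088.0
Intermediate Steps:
s(a) = 3 + 2*a² (s(a) = (a² + a²) + 3 = 2*a² + 3 = 3 + 2*a²)
F(L, t) = 2*L*(-159 + t) (F(L, t) = (L + L)*(t - 159) = (2*L)*(-159 + t) = 2*L*(-159 + t))
n(f) = -1 + f²/2
1/n(-143) - F(24, s(-5)) = 1/(-1 + (½)*(-143)²) - 2*24*(-159 + (3 + 2*(-5)²)) = 1/(-1 + (½)*20449) - 2*24*(-159 + (3 + 2*25)) = 1/(-1 + 20449/2) - 2*24*(-159 + (3 + 50)) = 1/(20447/2) - 2*24*(-159 + 53) = 2/20447 - 2*24*(-106) = 2/20447 - 1*(-5088) = 2/20447 + 5088 = 104034338/20447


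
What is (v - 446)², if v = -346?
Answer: 627264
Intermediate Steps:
(v - 446)² = (-346 - 446)² = (-792)² = 627264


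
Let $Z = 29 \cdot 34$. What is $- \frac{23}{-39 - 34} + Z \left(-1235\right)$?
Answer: $- \frac{88892807}{73} \approx -1.2177 \cdot 10^{6}$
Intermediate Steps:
$Z = 986$
$- \frac{23}{-39 - 34} + Z \left(-1235\right) = - \frac{23}{-39 - 34} + 986 \left(-1235\right) = - \frac{23}{-73} - 1217710 = \left(-23\right) \left(- \frac{1}{73}\right) - 1217710 = \frac{23}{73} - 1217710 = - \frac{88892807}{73}$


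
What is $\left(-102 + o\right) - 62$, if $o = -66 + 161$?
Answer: $-69$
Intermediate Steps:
$o = 95$
$\left(-102 + o\right) - 62 = \left(-102 + 95\right) - 62 = -7 - 62 = -69$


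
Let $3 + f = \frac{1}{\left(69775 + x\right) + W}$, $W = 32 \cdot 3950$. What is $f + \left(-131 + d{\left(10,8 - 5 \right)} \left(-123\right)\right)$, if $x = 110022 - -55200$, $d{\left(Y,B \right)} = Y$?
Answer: $- \frac{492945507}{361397} \approx -1364.0$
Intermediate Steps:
$x = 165222$ ($x = 110022 + 55200 = 165222$)
$W = 126400$
$f = - \frac{1084190}{361397}$ ($f = -3 + \frac{1}{\left(69775 + 165222\right) + 126400} = -3 + \frac{1}{234997 + 126400} = -3 + \frac{1}{361397} = - \frac{1084190}{361397} \approx -3.0$)
$f + \left(-131 + d{\left(10,8 - 5 \right)} \left(-123\right)\right) = - \frac{1084190}{361397} + \left(-131 + 10 \left(-123\right)\right) = - \frac{1084190}{361397} - 1361 = - \frac{492945507}{361397}$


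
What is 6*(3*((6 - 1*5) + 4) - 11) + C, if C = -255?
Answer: -231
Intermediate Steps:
6*(3*((6 - 1*5) + 4) - 11) + C = 6*(3*((6 - 1*5) + 4) - 11) - 255 = 6*(3*((6 - 5) + 4) - 11) - 255 = 6*(3*(1 + 4) - 11) - 255 = 6*(3*5 - 11) - 255 = 6*(15 - 11) - 255 = 6*4 - 255 = 24 - 255 = -231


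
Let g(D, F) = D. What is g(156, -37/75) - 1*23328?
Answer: -23172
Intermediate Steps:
g(156, -37/75) - 1*23328 = 156 - 1*23328 = 156 - 23328 = -23172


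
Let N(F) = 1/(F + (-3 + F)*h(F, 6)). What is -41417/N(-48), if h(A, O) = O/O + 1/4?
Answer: 18513399/4 ≈ 4.6284e+6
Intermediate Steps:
h(A, O) = 5/4 (h(A, O) = 1 + 1*(¼) = 1 + ¼ = 5/4)
N(F) = 1/(-15/4 + 9*F/4) (N(F) = 1/(F + (-3 + F)*(5/4)) = 1/(F + (-15/4 + 5*F/4)) = 1/(-15/4 + 9*F/4))
-41417/N(-48) = -41417/(4/(3*(-5 + 3*(-48)))) = -41417/(4/(3*(-5 - 144))) = -41417/((4/3)/(-149)) = -41417/((4/3)*(-1/149)) = -41417/(-4/447) = -41417*(-447/4) = 18513399/4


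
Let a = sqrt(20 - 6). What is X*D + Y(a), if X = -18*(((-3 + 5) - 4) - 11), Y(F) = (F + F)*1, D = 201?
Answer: 47034 + 2*sqrt(14) ≈ 47042.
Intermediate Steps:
a = sqrt(14) ≈ 3.7417
Y(F) = 2*F (Y(F) = (2*F)*1 = 2*F)
X = 234 (X = -18*((2 - 4) - 11) = -18*(-2 - 11) = -18*(-13) = 234)
X*D + Y(a) = 234*201 + 2*sqrt(14) = 47034 + 2*sqrt(14)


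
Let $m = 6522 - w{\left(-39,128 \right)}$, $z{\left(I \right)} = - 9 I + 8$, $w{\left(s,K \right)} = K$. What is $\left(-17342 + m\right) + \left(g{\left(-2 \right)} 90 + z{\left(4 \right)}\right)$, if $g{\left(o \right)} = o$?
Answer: $-11156$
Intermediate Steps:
$z{\left(I \right)} = 8 - 9 I$
$m = 6394$ ($m = 6522 - 128 = 6394$)
$\left(-17342 + m\right) + \left(g{\left(-2 \right)} 90 + z{\left(4 \right)}\right) = \left(-17342 + 6394\right) + \left(\left(-2\right) 90 + \left(8 - 36\right)\right) = -10948 + \left(-180 + \left(8 - 36\right)\right) = -10948 - 208 = -11156$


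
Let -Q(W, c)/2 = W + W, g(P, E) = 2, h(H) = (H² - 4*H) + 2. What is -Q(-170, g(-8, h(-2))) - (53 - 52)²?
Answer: -681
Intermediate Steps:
h(H) = 2 + H² - 4*H
Q(W, c) = -4*W (Q(W, c) = -2*(W + W) = -4*W)
-Q(-170, g(-8, h(-2))) - (53 - 52)² = -(-4)*(-170) - (53 - 52)² = -1*680 - 1*1² = -680 - 1*1 = -680 - 1 = -681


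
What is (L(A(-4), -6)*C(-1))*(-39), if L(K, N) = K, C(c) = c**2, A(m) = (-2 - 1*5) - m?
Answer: 117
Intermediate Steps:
A(m) = -7 - m (A(m) = (-2 - 5) - m = -7 - m)
(L(A(-4), -6)*C(-1))*(-39) = ((-7 - 1*(-4))*(-1)**2)*(-39) = ((-7 + 4)*1)*(-39) = -3*1*(-39) = -3*(-39) = 117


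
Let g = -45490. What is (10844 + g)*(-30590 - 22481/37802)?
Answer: 20032068805503/18901 ≈ 1.0598e+9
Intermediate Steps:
(10844 + g)*(-30590 - 22481/37802) = (10844 - 45490)*(-30590 - 22481/37802) = -34646*(-30590 - 22481*1/37802) = -34646*(-30590 - 22481/37802) = -34646*(-1156385661/37802) = 20032068805503/18901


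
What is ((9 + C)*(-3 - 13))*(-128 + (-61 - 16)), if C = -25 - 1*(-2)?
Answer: -45920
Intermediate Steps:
C = -23 (C = -25 + 2 = -23)
((9 + C)*(-3 - 13))*(-128 + (-61 - 16)) = ((9 - 23)*(-3 - 13))*(-128 + (-61 - 16)) = (-14*(-16))*(-128 - 77) = 224*(-205) = -45920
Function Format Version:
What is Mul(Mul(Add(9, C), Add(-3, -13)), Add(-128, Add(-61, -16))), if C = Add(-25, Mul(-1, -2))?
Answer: -45920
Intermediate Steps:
C = -23 (C = Add(-25, 2) = -23)
Mul(Mul(Add(9, C), Add(-3, -13)), Add(-128, Add(-61, -16))) = Mul(Mul(Add(9, -23), Add(-3, -13)), Add(-128, Add(-61, -16))) = Mul(Mul(-14, -16), Add(-128, -77)) = Mul(224, -205) = -45920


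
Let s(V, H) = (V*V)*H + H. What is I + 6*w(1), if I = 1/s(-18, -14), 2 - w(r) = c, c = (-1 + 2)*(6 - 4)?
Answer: -1/4550 ≈ -0.00021978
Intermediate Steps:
s(V, H) = H + H*V**2 (s(V, H) = V**2*H + H = H*V**2 + H = H + H*V**2)
c = 2 (c = 1*2 = 2)
w(r) = 0 (w(r) = 2 - 1*2 = 2 - 2 = 0)
I = -1/4550 (I = 1/(-14*(1 + (-18)**2)) = 1/(-14*(1 + 324)) = 1/(-14*325) = 1/(-4550) = -1/4550 ≈ -0.00021978)
I + 6*w(1) = -1/4550 + 6*0 = -1/4550 + 0 = -1/4550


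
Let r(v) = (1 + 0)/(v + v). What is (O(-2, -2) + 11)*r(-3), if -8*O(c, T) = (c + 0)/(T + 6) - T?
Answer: -173/96 ≈ -1.8021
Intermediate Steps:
O(c, T) = T/8 - c/(8*(6 + T)) (O(c, T) = -((c + 0)/(T + 6) - T)/8 = -(c/(6 + T) - T)/8 = -(-T + c/(6 + T))/8 = T/8 - c/(8*(6 + T)))
r(v) = 1/(2*v)
(O(-2, -2) + 11)*r(-3) = (((-2)² - 1*(-2) + 6*(-2))/(8*(6 - 2)) + 11)*((½)/(-3)) = ((⅛)*(4 + 2 - 12)/4 + 11)*((½)*(-⅓)) = ((⅛)*(¼)*(-6) + 11)*(-⅙) = (-3/16 + 11)*(-⅙) = (173/16)*(-⅙) = -173/96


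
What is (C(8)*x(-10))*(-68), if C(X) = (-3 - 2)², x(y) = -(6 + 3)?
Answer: 15300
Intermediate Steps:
x(y) = -9 (x(y) = -1*9 = -9)
C(X) = 25 (C(X) = (-5)² = 25)
(C(8)*x(-10))*(-68) = (25*(-9))*(-68) = -225*(-68) = 15300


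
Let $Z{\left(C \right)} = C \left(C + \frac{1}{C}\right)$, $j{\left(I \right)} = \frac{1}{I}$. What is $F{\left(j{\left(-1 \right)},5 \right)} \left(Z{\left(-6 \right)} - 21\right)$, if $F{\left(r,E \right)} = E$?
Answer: $80$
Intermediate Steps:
$F{\left(j{\left(-1 \right)},5 \right)} \left(Z{\left(-6 \right)} - 21\right) = 5 \left(\left(1 + \left(-6\right)^{2}\right) - 21\right) = 5 \left(\left(1 + 36\right) - 21\right) = 5 \left(37 - 21\right) = 5 \cdot 16 = 80$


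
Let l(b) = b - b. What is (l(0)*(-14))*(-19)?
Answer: 0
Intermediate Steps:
l(b) = 0
(l(0)*(-14))*(-19) = (0*(-14))*(-19) = 0*(-19) = 0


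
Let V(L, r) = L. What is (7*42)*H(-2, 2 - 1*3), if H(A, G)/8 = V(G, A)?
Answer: -2352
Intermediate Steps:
H(A, G) = 8*G
(7*42)*H(-2, 2 - 1*3) = (7*42)*(8*(2 - 1*3)) = 294*(8*(2 - 3)) = 294*(8*(-1)) = 294*(-8) = -2352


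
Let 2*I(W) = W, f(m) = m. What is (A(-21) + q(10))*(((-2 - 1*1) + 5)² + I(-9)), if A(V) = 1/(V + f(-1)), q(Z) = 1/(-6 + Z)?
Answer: -9/88 ≈ -0.10227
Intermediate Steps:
I(W) = W/2
A(V) = 1/(-1 + V) (A(V) = 1/(V - 1) = 1/(-1 + V))
(A(-21) + q(10))*(((-2 - 1*1) + 5)² + I(-9)) = (1/(-1 - 21) + 1/(-6 + 10))*(((-2 - 1*1) + 5)² + (½)*(-9)) = (1/(-22) + 1/4)*(((-2 - 1) + 5)² - 9/2) = (-1/22 + ¼)*((-3 + 5)² - 9/2) = 9*(2² - 9/2)/44 = 9*(4 - 9/2)/44 = (9/44)*(-½) = -9/88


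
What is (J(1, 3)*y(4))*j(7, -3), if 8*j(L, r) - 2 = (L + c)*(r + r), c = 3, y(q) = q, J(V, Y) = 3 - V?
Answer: -58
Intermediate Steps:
j(L, r) = ¼ + r*(3 + L)/4 (j(L, r) = ¼ + ((L + 3)*(r + r))/8 = ¼ + ((3 + L)*(2*r))/8 = ¼ + (2*r*(3 + L))/8 = ¼ + r*(3 + L)/4)
(J(1, 3)*y(4))*j(7, -3) = ((3 - 1*1)*4)*(¼ + (¾)*(-3) + (¼)*7*(-3)) = ((3 - 1)*4)*(¼ - 9/4 - 21/4) = (2*4)*(-29/4) = 8*(-29/4) = -58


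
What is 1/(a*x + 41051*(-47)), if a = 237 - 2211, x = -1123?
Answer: 1/287405 ≈ 3.4794e-6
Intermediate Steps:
a = -1974
1/(a*x + 41051*(-47)) = 1/(-1974*(-1123) + 41051*(-47)) = 1/(2216802 - 1929397) = 1/287405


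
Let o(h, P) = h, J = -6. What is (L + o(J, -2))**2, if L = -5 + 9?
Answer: 4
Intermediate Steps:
L = 4
(L + o(J, -2))**2 = (4 - 6)**2 = (-2)**2 = 4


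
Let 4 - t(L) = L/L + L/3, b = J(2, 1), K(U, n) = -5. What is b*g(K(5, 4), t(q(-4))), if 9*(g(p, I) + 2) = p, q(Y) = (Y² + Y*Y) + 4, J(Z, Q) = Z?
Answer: -46/9 ≈ -5.1111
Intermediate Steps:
b = 2
q(Y) = 4 + 2*Y² (q(Y) = (Y² + Y²) + 4 = 2*Y² + 4 = 4 + 2*Y²)
t(L) = 3 - L/3 (t(L) = 4 - (L/L + L/3) = 4 - (1 + L*(⅓)) = 4 - (1 + L/3) = 4 + (-1 - L/3) = 3 - L/3)
g(p, I) = -2 + p/9
b*g(K(5, 4), t(q(-4))) = 2*(-2 + (⅑)*(-5)) = 2*(-2 - 5/9) = 2*(-23/9) = -46/9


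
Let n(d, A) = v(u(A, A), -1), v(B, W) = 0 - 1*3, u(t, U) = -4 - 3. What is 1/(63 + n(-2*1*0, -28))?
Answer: 1/60 ≈ 0.016667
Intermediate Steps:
u(t, U) = -7
v(B, W) = -3 (v(B, W) = 0 - 3 = -3)
n(d, A) = -3
1/(63 + n(-2*1*0, -28)) = 1/(63 - 3) = 1/60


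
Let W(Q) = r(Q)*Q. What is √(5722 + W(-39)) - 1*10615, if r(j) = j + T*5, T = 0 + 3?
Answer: -10615 + √6658 ≈ -10533.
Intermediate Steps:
T = 3
r(j) = 15 + j (r(j) = j + 3*5 = j + 15 = 15 + j)
W(Q) = Q*(15 + Q) (W(Q) = (15 + Q)*Q = Q*(15 + Q))
√(5722 + W(-39)) - 1*10615 = √(5722 - 39*(15 - 39)) - 1*10615 = √(5722 - 39*(-24)) - 10615 = √(5722 + 936) - 10615 = √6658 - 10615 = -10615 + √6658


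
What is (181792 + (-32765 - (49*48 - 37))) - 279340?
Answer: -132628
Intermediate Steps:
(181792 + (-32765 - (49*48 - 37))) - 279340 = (181792 + (-32765 - (2352 - 37))) - 279340 = (181792 + (-32765 - 1*2315)) - 279340 = (181792 + (-32765 - 2315)) - 279340 = (181792 - 35080) - 279340 = 146712 - 279340 = -132628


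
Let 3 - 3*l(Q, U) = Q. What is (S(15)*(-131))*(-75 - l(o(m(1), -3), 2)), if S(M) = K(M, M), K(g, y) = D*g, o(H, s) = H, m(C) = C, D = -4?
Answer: -594740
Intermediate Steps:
l(Q, U) = 1 - Q/3
K(g, y) = -4*g
S(M) = -4*M
(S(15)*(-131))*(-75 - l(o(m(1), -3), 2)) = (-4*15*(-131))*(-75 - (1 - 1/3*1)) = (-60*(-131))*(-75 - (1 - 1/3)) = 7860*(-75 - 1*2/3) = 7860*(-75 - 2/3) = 7860*(-227/3) = -594740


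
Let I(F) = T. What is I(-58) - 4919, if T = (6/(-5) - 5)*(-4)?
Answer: -24471/5 ≈ -4894.2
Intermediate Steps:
T = 124/5 (T = (6*(-⅕) - 5)*(-4) = (-6/5 - 5)*(-4) = -31/5*(-4) = 124/5 ≈ 24.800)
I(F) = 124/5
I(-58) - 4919 = 124/5 - 4919 = -24471/5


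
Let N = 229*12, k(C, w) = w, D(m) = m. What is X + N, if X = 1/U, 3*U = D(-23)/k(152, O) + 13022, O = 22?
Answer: 262398298/95487 ≈ 2748.0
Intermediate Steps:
U = 95487/22 (U = (-23/22 + 13022)/3 = (⅓)*(286461/22) = 95487/22 ≈ 4340.3)
X = 22/95487 (X = 1/(95487/22) = 22/95487 ≈ 0.00023040)
N = 2748
X + N = 22/95487 + 2748 = 262398298/95487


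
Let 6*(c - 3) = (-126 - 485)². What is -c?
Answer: -373339/6 ≈ -62223.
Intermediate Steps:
c = 373339/6 (c = 3 + (-126 - 485)²/6 = 3 + (⅙)*(-611)² = 3 + (⅙)*373321 = 3 + 373321/6 = 373339/6 ≈ 62223.)
-c = -1*373339/6 = -373339/6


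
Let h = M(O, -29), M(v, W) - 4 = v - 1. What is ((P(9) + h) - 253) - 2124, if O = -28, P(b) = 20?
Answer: -2382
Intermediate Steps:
M(v, W) = 3 + v (M(v, W) = 4 + (v - 1) = 4 + (-1 + v) = 3 + v)
h = -25 (h = 3 - 28 = -25)
((P(9) + h) - 253) - 2124 = ((20 - 25) - 253) - 2124 = (-5 - 253) - 2124 = -258 - 2124 = -2382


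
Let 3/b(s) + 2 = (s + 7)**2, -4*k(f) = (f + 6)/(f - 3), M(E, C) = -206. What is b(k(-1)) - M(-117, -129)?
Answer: 2715230/13177 ≈ 206.06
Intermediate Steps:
k(f) = -(6 + f)/(4*(-3 + f)) (k(f) = -(f + 6)/(4*(f - 3)) = -(6 + f)/(4*(-3 + f)))
b(s) = 3/(-2 + (7 + s)**2) (b(s) = 3/(-2 + (s + 7)**2) = 3/(-2 + (7 + s)**2))
b(k(-1)) - M(-117, -129) = 3/(-2 + (7 + (-6 - 1*(-1))/(4*(-3 - 1)))**2) - 1*(-206) = 3/(-2 + (7 + (1/4)*(-6 + 1)/(-4))**2) + 206 = 3/(-2 + (7 + (1/4)*(-1/4)*(-5))**2) + 206 = 3/(-2 + (7 + 5/16)**2) + 206 = 3/(-2 + (117/16)**2) + 206 = 3/(-2 + 13689/256) + 206 = 3/(13177/256) + 206 = 3*(256/13177) + 206 = 768/13177 + 206 = 2715230/13177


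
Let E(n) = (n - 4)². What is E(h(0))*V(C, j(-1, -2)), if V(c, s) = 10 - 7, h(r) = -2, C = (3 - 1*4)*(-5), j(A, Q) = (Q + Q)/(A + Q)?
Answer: 108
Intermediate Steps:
j(A, Q) = 2*Q/(A + Q) (j(A, Q) = (2*Q)/(A + Q) = 2*Q/(A + Q))
C = 5 (C = (3 - 4)*(-5) = -1*(-5) = 5)
V(c, s) = 3
E(n) = (-4 + n)²
E(h(0))*V(C, j(-1, -2)) = (-4 - 2)²*3 = (-6)²*3 = 36*3 = 108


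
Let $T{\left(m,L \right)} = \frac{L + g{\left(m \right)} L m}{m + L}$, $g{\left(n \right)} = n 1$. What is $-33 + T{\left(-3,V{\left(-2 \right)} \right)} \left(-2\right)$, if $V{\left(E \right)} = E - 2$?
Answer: $- \frac{311}{7} \approx -44.429$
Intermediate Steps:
$g{\left(n \right)} = n$
$V{\left(E \right)} = -2 + E$
$T{\left(m,L \right)} = \frac{L + L m^{2}}{L + m}$ ($T{\left(m,L \right)} = \frac{L + m L m}{m + L} = \frac{L + L m m}{L + m} = \frac{L + L m^{2}}{L + m}$)
$-33 + T{\left(-3,V{\left(-2 \right)} \right)} \left(-2\right) = -33 + \frac{\left(-2 - 2\right) \left(1 + \left(-3\right)^{2}\right)}{\left(-2 - 2\right) - 3} \left(-2\right) = -33 + - \frac{4 \left(1 + 9\right)}{-4 - 3} \left(-2\right) = -33 + \left(-4\right) \frac{1}{-7} \cdot 10 \left(-2\right) = -33 + \left(-4\right) \left(- \frac{1}{7}\right) 10 \left(-2\right) = -33 + \frac{40}{7} \left(-2\right) = -33 - \frac{80}{7} = - \frac{311}{7}$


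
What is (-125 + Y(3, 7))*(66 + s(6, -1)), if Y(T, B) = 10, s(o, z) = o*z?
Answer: -6900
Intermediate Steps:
(-125 + Y(3, 7))*(66 + s(6, -1)) = (-125 + 10)*(66 + 6*(-1)) = -115*(66 - 6) = -115*60 = -6900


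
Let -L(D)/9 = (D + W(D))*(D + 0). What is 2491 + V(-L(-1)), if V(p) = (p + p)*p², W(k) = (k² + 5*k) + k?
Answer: 317419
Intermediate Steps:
W(k) = k² + 6*k
L(D) = -9*D*(D + D*(6 + D)) (L(D) = -9*(D + D*(6 + D))*(D + 0) = -9*(D + D*(6 + D))*D = -9*D*(D + D*(6 + D)))
V(p) = 2*p³ (V(p) = (2*p)*p² = 2*p³)
2491 + V(-L(-1)) = 2491 + 2*(-(-9)*(-1)²*(7 - 1))³ = 2491 + 2*(-(-9)*6)³ = 2491 + 2*(-1*(-54))³ = 2491 + 2*54³ = 2491 + 2*157464 = 2491 + 314928 = 317419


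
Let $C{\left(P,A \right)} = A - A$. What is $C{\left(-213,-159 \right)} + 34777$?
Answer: $34777$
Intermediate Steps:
$C{\left(P,A \right)} = 0$
$C{\left(-213,-159 \right)} + 34777 = 0 + 34777 = 34777$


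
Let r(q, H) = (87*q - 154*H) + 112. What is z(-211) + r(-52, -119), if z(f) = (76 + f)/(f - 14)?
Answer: 69573/5 ≈ 13915.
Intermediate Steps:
z(f) = (76 + f)/(-14 + f)
r(q, H) = 112 - 154*H + 87*q (r(q, H) = (-154*H + 87*q) + 112 = 112 - 154*H + 87*q)
z(-211) + r(-52, -119) = (76 - 211)/(-14 - 211) + (112 - 154*(-119) + 87*(-52)) = -135/(-225) + (112 + 18326 - 4524) = -1/225*(-135) + 13914 = ⅗ + 13914 = 69573/5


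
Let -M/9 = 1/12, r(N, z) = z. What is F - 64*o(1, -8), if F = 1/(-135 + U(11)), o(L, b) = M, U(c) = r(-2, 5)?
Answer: 6239/130 ≈ 47.992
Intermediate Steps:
U(c) = 5
M = -¾ (M = -9/12 = -9*1/12 = -¾ ≈ -0.75000)
o(L, b) = -¾
F = -1/130 (F = 1/(-135 + 5) = 1/(-130) = -1/130 ≈ -0.0076923)
F - 64*o(1, -8) = -1/130 - 64*(-¾) = -1/130 + 48 = 6239/130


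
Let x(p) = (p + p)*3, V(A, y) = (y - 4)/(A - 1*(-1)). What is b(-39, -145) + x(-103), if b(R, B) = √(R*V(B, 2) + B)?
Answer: -618 + I*√20958/12 ≈ -618.0 + 12.064*I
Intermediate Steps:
V(A, y) = (-4 + y)/(1 + A) (V(A, y) = (-4 + y)/(A + 1) = (-4 + y)/(1 + A))
x(p) = 6*p (x(p) = (2*p)*3 = 6*p)
b(R, B) = √(B - 2*R/(1 + B)) (b(R, B) = √(R*((-4 + 2)/(1 + B)) + B) = √(R*(-2/(1 + B)) + B) = √(-2*R/(1 + B) + B) = √(B - 2*R/(1 + B)))
b(-39, -145) + x(-103) = √((-2*(-39) - 145*(1 - 145))/(1 - 145)) + 6*(-103) = √((78 - 145*(-144))/(-144)) - 618 = √(-(78 + 20880)/144) - 618 = √(-1/144*20958) - 618 = √(-3493/24) - 618 = I*√20958/12 - 618 = -618 + I*√20958/12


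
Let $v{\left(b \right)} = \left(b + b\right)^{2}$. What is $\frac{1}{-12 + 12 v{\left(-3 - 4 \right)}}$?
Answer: $\frac{1}{2340} \approx 0.00042735$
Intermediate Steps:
$v{\left(b \right)} = 4 b^{2}$ ($v{\left(b \right)} = \left(2 b\right)^{2} = 4 b^{2}$)
$\frac{1}{-12 + 12 v{\left(-3 - 4 \right)}} = \frac{1}{-12 + 12 \cdot 4 \left(-3 - 4\right)^{2}} = \frac{1}{-12 + 12 \cdot 4 \left(-7\right)^{2}} = \frac{1}{-12 + 12 \cdot 4 \cdot 49} = \frac{1}{-12 + 12 \cdot 196} = \frac{1}{-12 + 2352} = \frac{1}{2340}$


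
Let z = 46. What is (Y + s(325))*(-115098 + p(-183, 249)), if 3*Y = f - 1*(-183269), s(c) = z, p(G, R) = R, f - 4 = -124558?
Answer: -2253069399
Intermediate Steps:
f = -124554 (f = 4 - 124558 = -124554)
s(c) = 46
Y = 58715/3 (Y = (-124554 - 1*(-183269))/3 = (-124554 + 183269)/3 = (1/3)*58715 = 58715/3 ≈ 19572.)
(Y + s(325))*(-115098 + p(-183, 249)) = (58715/3 + 46)*(-115098 + 249) = (58853/3)*(-114849) = -2253069399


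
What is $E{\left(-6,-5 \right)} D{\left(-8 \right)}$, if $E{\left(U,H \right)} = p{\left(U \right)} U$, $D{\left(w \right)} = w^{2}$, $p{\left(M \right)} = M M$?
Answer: $-13824$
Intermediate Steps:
$p{\left(M \right)} = M^{2}$
$E{\left(U,H \right)} = U^{3}$ ($E{\left(U,H \right)} = U^{2} U = U^{3}$)
$E{\left(-6,-5 \right)} D{\left(-8 \right)} = \left(-6\right)^{3} \left(-8\right)^{2} = \left(-216\right) 64 = -13824$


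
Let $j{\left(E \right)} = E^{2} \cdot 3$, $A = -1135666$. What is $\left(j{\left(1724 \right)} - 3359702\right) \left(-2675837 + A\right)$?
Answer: $-21179858969478$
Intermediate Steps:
$j{\left(E \right)} = 3 E^{2}$
$\left(j{\left(1724 \right)} - 3359702\right) \left(-2675837 + A\right) = \left(3 \cdot 1724^{2} - 3359702\right) \left(-2675837 - 1135666\right) = \left(3 \cdot 2972176 - 3359702\right) \left(-3811503\right) = \left(8916528 - 3359702\right) \left(-3811503\right) = 5556826 \left(-3811503\right) = -21179858969478$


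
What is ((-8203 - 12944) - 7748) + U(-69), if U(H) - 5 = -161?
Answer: -29051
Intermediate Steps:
U(H) = -156 (U(H) = 5 - 161 = -156)
((-8203 - 12944) - 7748) + U(-69) = ((-8203 - 12944) - 7748) - 156 = (-21147 - 7748) - 156 = -28895 - 156 = -29051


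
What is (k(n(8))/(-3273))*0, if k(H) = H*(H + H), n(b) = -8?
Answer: 0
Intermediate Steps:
k(H) = 2*H**2 (k(H) = H*(2*H) = 2*H**2)
(k(n(8))/(-3273))*0 = ((2*(-8)**2)/(-3273))*0 = ((2*64)*(-1/3273))*0 = (128*(-1/3273))*0 = -128/3273*0 = 0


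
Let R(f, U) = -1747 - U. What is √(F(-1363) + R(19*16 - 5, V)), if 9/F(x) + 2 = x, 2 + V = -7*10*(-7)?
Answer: 12*I*√3213210/455 ≈ 47.276*I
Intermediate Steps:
V = 488 (V = -2 - 7*10*(-7) = -2 - 70*(-7) = -2 + 490 = 488)
F(x) = 9/(-2 + x)
√(F(-1363) + R(19*16 - 5, V)) = √(9/(-2 - 1363) + (-1747 - 1*488)) = √(9/(-1365) + (-1747 - 488)) = √(9*(-1/1365) - 2235) = √(-3/455 - 2235) = √(-1016928/455) = 12*I*√3213210/455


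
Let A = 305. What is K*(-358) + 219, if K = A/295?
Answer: -8917/59 ≈ -151.14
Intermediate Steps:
K = 61/59 (K = 305/295 = 305*(1/295) = 61/59 ≈ 1.0339)
K*(-358) + 219 = (61/59)*(-358) + 219 = -21838/59 + 219 = -8917/59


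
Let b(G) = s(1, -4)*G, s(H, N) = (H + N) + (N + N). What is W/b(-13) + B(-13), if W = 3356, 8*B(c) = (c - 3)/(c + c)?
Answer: 259/11 ≈ 23.545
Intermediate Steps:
s(H, N) = H + 3*N (s(H, N) = (H + N) + 2*N = H + 3*N)
B(c) = (-3 + c)/(16*c) (B(c) = ((c - 3)/(c + c))/8 = ((-3 + c)/((2*c)))/8 = ((-3 + c)*(1/(2*c)))/8 = ((-3 + c)/(2*c))/8 = (-3 + c)/(16*c))
b(G) = -11*G (b(G) = (1 + 3*(-4))*G = (1 - 12)*G = -11*G)
W/b(-13) + B(-13) = 3356/((-11*(-13))) + (1/16)*(-3 - 13)/(-13) = 3356/143 + (1/16)*(-1/13)*(-16) = 3356*(1/143) + 1/13 = 3356/143 + 1/13 = 259/11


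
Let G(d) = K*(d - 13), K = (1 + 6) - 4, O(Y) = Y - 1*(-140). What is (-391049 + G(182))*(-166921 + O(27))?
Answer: 65124440668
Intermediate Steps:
O(Y) = 140 + Y (O(Y) = Y + 140 = 140 + Y)
K = 3 (K = 7 - 4 = 3)
G(d) = -39 + 3*d (G(d) = 3*(d - 13) = 3*(-13 + d) = -39 + 3*d)
(-391049 + G(182))*(-166921 + O(27)) = (-391049 + (-39 + 3*182))*(-166921 + (140 + 27)) = (-391049 + (-39 + 546))*(-166921 + 167) = (-391049 + 507)*(-166754) = -390542*(-166754) = 65124440668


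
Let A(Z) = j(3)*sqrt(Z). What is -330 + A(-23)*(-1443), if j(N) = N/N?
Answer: -330 - 1443*I*sqrt(23) ≈ -330.0 - 6920.4*I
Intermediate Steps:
j(N) = 1
A(Z) = sqrt(Z) (A(Z) = 1*sqrt(Z) = sqrt(Z))
-330 + A(-23)*(-1443) = -330 + sqrt(-23)*(-1443) = -330 + (I*sqrt(23))*(-1443) = -330 - 1443*I*sqrt(23)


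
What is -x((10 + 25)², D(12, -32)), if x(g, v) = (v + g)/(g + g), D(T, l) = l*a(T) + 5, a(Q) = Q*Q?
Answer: 1689/1225 ≈ 1.3788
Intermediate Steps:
a(Q) = Q²
D(T, l) = 5 + l*T² (D(T, l) = l*T² + 5 = 5 + l*T²)
x(g, v) = (g + v)/(2*g) (x(g, v) = (g + v)/((2*g)) = (g + v)*(1/(2*g)) = (g + v)/(2*g))
-x((10 + 25)², D(12, -32)) = -((10 + 25)² + (5 - 32*12²))/(2*((10 + 25)²)) = -(35² + (5 - 32*144))/(2*(35²)) = -(1225 + (5 - 4608))/(2*1225) = -(1225 - 4603)/(2*1225) = -(-3378)/(2*1225) = -1*(-1689/1225) = 1689/1225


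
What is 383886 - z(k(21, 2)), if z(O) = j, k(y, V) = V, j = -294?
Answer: 384180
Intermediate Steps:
z(O) = -294
383886 - z(k(21, 2)) = 383886 - 1*(-294) = 383886 + 294 = 384180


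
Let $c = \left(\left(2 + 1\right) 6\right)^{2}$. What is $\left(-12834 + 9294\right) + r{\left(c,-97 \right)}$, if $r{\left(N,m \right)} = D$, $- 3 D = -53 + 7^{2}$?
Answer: $- \frac{10616}{3} \approx -3538.7$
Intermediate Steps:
$D = \frac{4}{3}$ ($D = - \frac{-53 + 7^{2}}{3} = - \frac{-53 + 49}{3} = \left(- \frac{1}{3}\right) \left(-4\right) = \frac{4}{3} \approx 1.3333$)
$c = 324$ ($c = \left(3 \cdot 6\right)^{2} = 18^{2} = 324$)
$r{\left(N,m \right)} = \frac{4}{3}$
$\left(-12834 + 9294\right) + r{\left(c,-97 \right)} = \left(-12834 + 9294\right) + \frac{4}{3} = -3540 + \frac{4}{3} = - \frac{10616}{3}$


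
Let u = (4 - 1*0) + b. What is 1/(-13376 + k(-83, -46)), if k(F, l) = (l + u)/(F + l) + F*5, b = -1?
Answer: -3/41372 ≈ -7.2513e-5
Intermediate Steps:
u = 3 (u = (4 - 1*0) - 1 = (4 + 0) - 1 = 4 - 1 = 3)
k(F, l) = 5*F + (3 + l)/(F + l) (k(F, l) = (l + 3)/(F + l) + F*5 = (3 + l)/(F + l) + 5*F = 5*F + (3 + l)/(F + l))
1/(-13376 + k(-83, -46)) = 1/(-13376 + (3 - 46 + 5*(-83)² + 5*(-83)*(-46))/(-83 - 46)) = 1/(-13376 + (3 - 46 + 5*6889 + 19090)/(-129)) = 1/(-13376 - (3 - 46 + 34445 + 19090)/129) = 1/(-13376 - 1/129*53492) = 1/(-13376 - 1244/3) = 1/(-41372/3) = -3/41372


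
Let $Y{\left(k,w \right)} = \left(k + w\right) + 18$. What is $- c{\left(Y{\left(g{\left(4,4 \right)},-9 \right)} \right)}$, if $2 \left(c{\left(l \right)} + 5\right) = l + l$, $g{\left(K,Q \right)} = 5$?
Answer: $-9$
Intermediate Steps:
$Y{\left(k,w \right)} = 18 + k + w$
$c{\left(l \right)} = -5 + l$ ($c{\left(l \right)} = -5 + \frac{l + l}{2} = -5 + \frac{2 l}{2} = -5 + l$)
$- c{\left(Y{\left(g{\left(4,4 \right)},-9 \right)} \right)} = - (-5 + \left(18 + 5 - 9\right)) = - (-5 + 14) = \left(-1\right) 9 = -9$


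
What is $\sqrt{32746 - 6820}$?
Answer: $\sqrt{25926} \approx 161.02$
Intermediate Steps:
$\sqrt{32746 - 6820} = \sqrt{25926}$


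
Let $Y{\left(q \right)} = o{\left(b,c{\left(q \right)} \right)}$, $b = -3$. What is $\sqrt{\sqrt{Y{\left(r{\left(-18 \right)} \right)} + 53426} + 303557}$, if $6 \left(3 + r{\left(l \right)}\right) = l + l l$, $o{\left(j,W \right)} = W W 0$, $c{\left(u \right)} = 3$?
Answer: $\sqrt{303557 + \sqrt{53426}} \approx 551.17$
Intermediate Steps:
$o{\left(j,W \right)} = 0$ ($o{\left(j,W \right)} = W^{2} \cdot 0 = 0$)
$r{\left(l \right)} = -3 + \frac{l}{6} + \frac{l^{2}}{6}$ ($r{\left(l \right)} = -3 + \frac{l + l l}{6} = -3 + \frac{l + l^{2}}{6} = -3 + \left(\frac{l}{6} + \frac{l^{2}}{6}\right) = -3 + \frac{l}{6} + \frac{l^{2}}{6}$)
$Y{\left(q \right)} = 0$
$\sqrt{\sqrt{Y{\left(r{\left(-18 \right)} \right)} + 53426} + 303557} = \sqrt{\sqrt{0 + 53426} + 303557} = \sqrt{\sqrt{53426} + 303557} = \sqrt{303557 + \sqrt{53426}}$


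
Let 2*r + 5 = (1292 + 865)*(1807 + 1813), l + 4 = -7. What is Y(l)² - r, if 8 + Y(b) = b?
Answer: -7807613/2 ≈ -3.9038e+6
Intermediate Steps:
l = -11 (l = -4 - 7 = -11)
Y(b) = -8 + b
r = 7808335/2 (r = -5/2 + ((1292 + 865)*(1807 + 1813))/2 = -5/2 + (2157*3620)/2 = -5/2 + (½)*7808340 = -5/2 + 3904170 = 7808335/2 ≈ 3.9042e+6)
Y(l)² - r = (-8 - 11)² - 1*7808335/2 = (-19)² - 7808335/2 = 361 - 7808335/2 = -7807613/2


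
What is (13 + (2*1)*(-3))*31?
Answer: 217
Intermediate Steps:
(13 + (2*1)*(-3))*31 = (13 + 2*(-3))*31 = (13 - 6)*31 = 7*31 = 217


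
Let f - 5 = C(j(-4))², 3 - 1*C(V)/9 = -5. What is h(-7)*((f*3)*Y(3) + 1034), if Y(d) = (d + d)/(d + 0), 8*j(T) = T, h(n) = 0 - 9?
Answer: -289512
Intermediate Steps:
h(n) = -9
j(T) = T/8
C(V) = 72 (C(V) = 27 - 9*(-5) = 27 + 45 = 72)
Y(d) = 2 (Y(d) = (2*d)/d = 2)
f = 5189 (f = 5 + 72² = 5 + 5184 = 5189)
h(-7)*((f*3)*Y(3) + 1034) = -9*((5189*3)*2 + 1034) = -9*(15567*2 + 1034) = -9*(31134 + 1034) = -9*32168 = -289512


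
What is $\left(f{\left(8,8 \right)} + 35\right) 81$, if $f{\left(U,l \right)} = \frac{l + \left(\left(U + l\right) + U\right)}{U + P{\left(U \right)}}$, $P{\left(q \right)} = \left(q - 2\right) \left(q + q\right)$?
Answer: $\frac{37179}{13} \approx 2859.9$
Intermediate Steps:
$P{\left(q \right)} = 2 q \left(-2 + q\right)$ ($P{\left(q \right)} = \left(-2 + q\right) 2 q = 2 q \left(-2 + q\right)$)
$f{\left(U,l \right)} = \frac{2 U + 2 l}{U + 2 U \left(-2 + U\right)}$ ($f{\left(U,l \right)} = \frac{l + \left(\left(U + l\right) + U\right)}{U + 2 U \left(-2 + U\right)} = \frac{l + \left(l + 2 U\right)}{U + 2 U \left(-2 + U\right)} = \frac{2 U + 2 l}{U + 2 U \left(-2 + U\right)}$)
$\left(f{\left(8,8 \right)} + 35\right) 81 = \left(\frac{2 \left(8 + 8\right)}{8 \left(-3 + 2 \cdot 8\right)} + 35\right) 81 = \left(2 \cdot \frac{1}{8} \frac{1}{-3 + 16} \cdot 16 + 35\right) 81 = \left(2 \cdot \frac{1}{8} \cdot \frac{1}{13} \cdot 16 + 35\right) 81 = \left(\frac{4}{13} + 35\right) 81 = \frac{459}{13} \cdot 81 = \frac{37179}{13}$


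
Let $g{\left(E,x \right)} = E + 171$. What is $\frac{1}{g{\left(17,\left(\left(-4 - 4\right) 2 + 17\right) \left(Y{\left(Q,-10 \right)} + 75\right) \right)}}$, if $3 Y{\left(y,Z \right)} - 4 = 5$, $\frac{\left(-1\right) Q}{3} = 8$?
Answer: $\frac{1}{188} \approx 0.0053191$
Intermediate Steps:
$Q = -24$ ($Q = \left(-3\right) 8 = -24$)
$Y{\left(y,Z \right)} = 3$ ($Y{\left(y,Z \right)} = \frac{4}{3} + \frac{1}{3} \cdot 5 = \frac{4}{3} + \frac{5}{3} = 3$)
$g{\left(E,x \right)} = 171 + E$
$\frac{1}{g{\left(17,\left(\left(-4 - 4\right) 2 + 17\right) \left(Y{\left(Q,-10 \right)} + 75\right) \right)}} = \frac{1}{171 + 17} = \frac{1}{188}$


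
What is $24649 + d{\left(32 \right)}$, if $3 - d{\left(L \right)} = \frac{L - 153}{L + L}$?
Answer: $\frac{1577849}{64} \approx 24654.0$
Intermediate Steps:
$d{\left(L \right)} = 3 - \frac{-153 + L}{2 L}$ ($d{\left(L \right)} = 3 - \frac{L - 153}{L + L} = 3 - \frac{-153 + L}{2 L}$)
$24649 + d{\left(32 \right)} = 24649 + \frac{153 + 5 \cdot 32}{2 \cdot 32} = 24649 + \frac{1}{2} \cdot \frac{1}{32} \left(153 + 160\right) = 24649 + \frac{1}{2} \cdot \frac{1}{32} \cdot 313 = 24649 + \frac{313}{64} = \frac{1577849}{64}$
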